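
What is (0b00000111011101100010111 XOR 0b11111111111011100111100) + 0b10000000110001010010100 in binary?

0b101111001010111010111111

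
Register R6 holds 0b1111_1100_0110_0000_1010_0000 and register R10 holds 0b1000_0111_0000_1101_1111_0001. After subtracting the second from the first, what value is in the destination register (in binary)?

Subtract column by column in base 2:
  0-1 → 1 (borrow)
  0-0-1 → 1 (borrow)
  0-0-1 → 1 (borrow)
  0-0-1 → 1 (borrow)
  0-1-1 → 0 (borrow)
  1-1-1 → 1 (borrow)
  0-1-1 → 0 (borrow)
  1-1-1 → 1 (borrow)
  0-1-1 → 0 (borrow)
  0-0-1 → 1 (borrow)
  0-1-1 → 0 (borrow)
  0-1-1 → 0 (borrow)
  0-0-1 → 1 (borrow)
  1-0-1 → 0
  1-0 → 1
  0-0 → 0
  0-1 → 1 (borrow)
  0-1-1 → 0 (borrow)
  1-1-1 → 1 (borrow)
  1-0-1 → 0
  1-0 → 1
  1-0 → 1
  1-0 → 1
  1-1 → 0

0b11101010101001010101111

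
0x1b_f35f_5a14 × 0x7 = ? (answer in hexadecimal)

0xc3a79b768c

Multiply each base-16 digit by 7, carrying:
  4×7 = 28 → write c carry 1
  1×7+1 = 8 → write 8
  a×7 = 70 → write 6 carry 4
  5×7+4 = 39 → write 7 carry 2
  f×7+2 = 107 → write b carry 6
  5×7+6 = 41 → write 9 carry 2
  3×7+2 = 23 → write 7 carry 1
  f×7+1 = 106 → write a carry 6
  b×7+6 = 83 → write 3 carry 5
  1×7+5 = 12 → write c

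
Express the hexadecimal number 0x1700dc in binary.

Expand each hex digit to 4 bits: 1=0001 7=0111 0=0000 0=0000 d=1101 c=1100.

0b101110000000011011100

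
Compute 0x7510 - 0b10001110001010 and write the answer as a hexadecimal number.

0x5186

0b10001110001010 = 0x238a in hexadecimal.
Subtract column by column in base 16:
  0-a → 6 (borrow)
  1-8-1 → 8 (borrow)
  5-3-1 → 1
  7-2 → 5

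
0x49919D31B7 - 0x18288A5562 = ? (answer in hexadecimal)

0x316912DC55

Subtract column by column in base 16:
  7-2 → 5
  B-6 → 5
  1-5 → C (borrow)
  3-5-1 → D (borrow)
  D-A-1 → 2
  9-8 → 1
  1-8 → 9 (borrow)
  9-2-1 → 6
  9-8 → 1
  4-1 → 3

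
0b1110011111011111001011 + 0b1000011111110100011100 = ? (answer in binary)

0b10110111111010011100111

Add column by column in base 2, right to left:
  1+0 = 1
  1+0 = 1
  0+1 = 1
  1+1 = 0 carry 1
  0+1+1 = 0 carry 1
  0+0+1 = 1
  1+0 = 1
  1+0 = 1
  1+1 = 0 carry 1
  1+0+1 = 0 carry 1
  1+1+1 = 1 carry 1
  0+1+1 = 0 carry 1
  1+1+1 = 1 carry 1
  1+1+1 = 1 carry 1
  1+1+1 = 1 carry 1
  1+1+1 = 1 carry 1
  1+1+1 = 1 carry 1
  0+0+1 = 1
  0+0 = 0
  1+0 = 1
  1+0 = 1
  1+1 = 0 carry 1
  final carry 1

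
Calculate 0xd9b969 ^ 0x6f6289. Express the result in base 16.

0xb6dbe0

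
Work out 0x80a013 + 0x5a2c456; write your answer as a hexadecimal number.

0x6236469

Add column by column in base 16, right to left:
  3+6 = 9
  1+5 = 6
  0+4 = 4
  a+c = 6 carry 1
  0+2+1 = 3
  8+a = 2 carry 1
  0+5+1 = 6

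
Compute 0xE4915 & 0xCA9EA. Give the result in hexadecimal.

0xC0900

AND each hex digit independently (no carries):
  E&C=C, 4&A=0, 9&9=9, 1&E=0, 5&A=0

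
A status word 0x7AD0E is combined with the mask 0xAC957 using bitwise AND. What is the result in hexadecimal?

0x28906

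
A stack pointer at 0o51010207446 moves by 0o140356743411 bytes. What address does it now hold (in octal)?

0o211367153057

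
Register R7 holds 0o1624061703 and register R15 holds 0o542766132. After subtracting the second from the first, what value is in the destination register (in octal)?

0o1061073551

Subtract column by column in base 8:
  3-2 → 1
  0-3 → 5 (borrow)
  7-1-1 → 5
  1-6 → 3 (borrow)
  6-6-1 → 7 (borrow)
  0-7-1 → 0 (borrow)
  4-2-1 → 1
  2-4 → 6 (borrow)
  6-5-1 → 0
  1-0 → 1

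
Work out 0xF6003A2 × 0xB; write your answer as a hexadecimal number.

0xA92027F6

Multiply each base-16 digit by 11, carrying:
  2×11 = 22 → write 6 carry 1
  A×11+1 = 111 → write F carry 6
  3×11+6 = 39 → write 7 carry 2
  0×11+2 = 2 → write 2
  0×11 = 0 → write 0
  6×11 = 66 → write 2 carry 4
  F×11+4 = 169 → write 9 carry 10
  remaining carry: A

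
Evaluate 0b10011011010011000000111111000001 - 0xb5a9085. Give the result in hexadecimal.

0x8ff17f3c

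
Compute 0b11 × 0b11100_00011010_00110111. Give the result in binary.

Multiply each base-2 digit by 3, carrying:
  1×3 = 3 → write 1 carry 1
  1×3+1 = 4 → write 0 carry 2
  1×3+2 = 5 → write 1 carry 2
  0×3+2 = 2 → write 0 carry 1
  1×3+1 = 4 → write 0 carry 2
  1×3+2 = 5 → write 1 carry 2
  0×3+2 = 2 → write 0 carry 1
  0×3+1 = 1 → write 1
  0×3 = 0 → write 0
  1×3 = 3 → write 1 carry 1
  0×3+1 = 1 → write 1
  1×3 = 3 → write 1 carry 1
  1×3+1 = 4 → write 0 carry 2
  0×3+2 = 2 → write 0 carry 1
  0×3+1 = 1 → write 1
  0×3 = 0 → write 0
  0×3 = 0 → write 0
  0×3 = 0 → write 0
  1×3 = 3 → write 1 carry 1
  1×3+1 = 4 → write 0 carry 2
  1×3+2 = 5 → write 1 carry 2
  remaining carry: 10

0b10101000100111010100101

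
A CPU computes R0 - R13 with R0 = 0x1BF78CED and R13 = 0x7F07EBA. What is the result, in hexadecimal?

0x14070E33

Subtract column by column in base 16:
  D-A → 3
  E-B → 3
  C-E → E (borrow)
  8-7-1 → 0
  7-0 → 7
  F-F → 0
  B-7 → 4
  1-0 → 1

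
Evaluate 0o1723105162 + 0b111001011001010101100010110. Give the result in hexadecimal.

0o1723105162 = 0xF4C8A72 in hexadecimal.
0b111001011001010101100010110 = 0x72CAB16 in hexadecimal.
Add column by column in base 16, right to left:
  2+6 = 8
  7+1 = 8
  A+B = 5 carry 1
  8+A+1 = 3 carry 1
  C+C+1 = 9 carry 1
  4+2+1 = 7
  F+7 = 6 carry 1
  final carry 1

0x16793588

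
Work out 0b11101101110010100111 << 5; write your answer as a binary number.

Left shift by 5: append 5 zero bits.

0b1110110111001010011100000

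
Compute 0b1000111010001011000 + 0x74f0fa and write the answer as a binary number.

0b11110010110010101010010

0x74f0fa = 0b11101001111000011111010 in binary.
Add column by column in base 2, right to left:
  0+0 = 0
  0+1 = 1
  0+0 = 0
  1+1 = 0 carry 1
  1+1+1 = 1 carry 1
  0+1+1 = 0 carry 1
  1+1+1 = 1 carry 1
  0+1+1 = 0 carry 1
  0+0+1 = 1
  0+0 = 0
  1+0 = 1
  0+0 = 0
  1+1 = 0 carry 1
  1+1+1 = 1 carry 1
  1+1+1 = 1 carry 1
  0+1+1 = 0 carry 1
  0+0+1 = 1
  0+0 = 0
  1+1 = 0 carry 1
  0+0+1 = 1
  0+1 = 1
  0+1 = 1
  0+1 = 1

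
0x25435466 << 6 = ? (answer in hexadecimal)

0x950D51980

6 bits is not a whole number of base-16 digits; in binary: 100101010000110101010001100110 << 6 = 100101010000110101010001100110000000.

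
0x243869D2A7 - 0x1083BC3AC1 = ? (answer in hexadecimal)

Subtract column by column in base 16:
  7-1 → 6
  A-C → E (borrow)
  2-A-1 → 7 (borrow)
  D-3-1 → 9
  9-C → D (borrow)
  6-B-1 → A (borrow)
  8-3-1 → 4
  3-8 → B (borrow)
  4-0-1 → 3
  2-1 → 1

0x13B4AD97E6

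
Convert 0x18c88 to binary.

0b11000110010001000

Expand each hex digit to 4 bits: 1=0001 8=1000 c=1100 8=1000 8=1000.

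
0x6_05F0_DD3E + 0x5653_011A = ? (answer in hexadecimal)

Add column by column in base 16, right to left:
  E+A = 8 carry 1
  3+1+1 = 5
  D+1 = E
  D+0 = D
  0+3 = 3
  F+5 = 4 carry 1
  5+6+1 = C
  0+5 = 5
  6+0 = 6

0x65C43DE58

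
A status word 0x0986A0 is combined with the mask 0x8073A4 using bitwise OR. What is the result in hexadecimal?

OR each hex digit independently (no carries):
  0|8=8, 9|0=9, 8|7=F, 6|3=7, A|A=A, 0|4=4

0x89F7A4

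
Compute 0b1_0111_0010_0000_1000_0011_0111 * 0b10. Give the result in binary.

0b10111001000001000001101110

Multiply each base-2 digit by 2, carrying:
  1×2 = 2 → write 0 carry 1
  1×2+1 = 3 → write 1 carry 1
  1×2+1 = 3 → write 1 carry 1
  0×2+1 = 1 → write 1
  1×2 = 2 → write 0 carry 1
  1×2+1 = 3 → write 1 carry 1
  0×2+1 = 1 → write 1
  0×2 = 0 → write 0
  0×2 = 0 → write 0
  0×2 = 0 → write 0
  0×2 = 0 → write 0
  1×2 = 2 → write 0 carry 1
  0×2+1 = 1 → write 1
  0×2 = 0 → write 0
  0×2 = 0 → write 0
  0×2 = 0 → write 0
  0×2 = 0 → write 0
  1×2 = 2 → write 0 carry 1
  0×2+1 = 1 → write 1
  0×2 = 0 → write 0
  1×2 = 2 → write 0 carry 1
  1×2+1 = 3 → write 1 carry 1
  1×2+1 = 3 → write 1 carry 1
  0×2+1 = 1 → write 1
  1×2 = 2 → write 0 carry 1
  remaining carry: 1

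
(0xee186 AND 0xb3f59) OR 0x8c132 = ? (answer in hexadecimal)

0xee186 AND 0xb3f59 = 0xa2100.
Then OR with 0x8c132.

0xae132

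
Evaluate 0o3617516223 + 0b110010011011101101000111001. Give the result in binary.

0b100100100011000111011011001100

0o3617516223 = 0b11110001111101001110010010011 in binary.
Add column by column in base 2, right to left:
  1+1 = 0 carry 1
  1+0+1 = 0 carry 1
  0+0+1 = 1
  0+1 = 1
  1+1 = 0 carry 1
  0+1+1 = 0 carry 1
  0+0+1 = 1
  1+0 = 1
  0+0 = 0
  0+1 = 1
  1+0 = 1
  1+1 = 0 carry 1
  1+1+1 = 1 carry 1
  0+0+1 = 1
  0+1 = 1
  1+1 = 0 carry 1
  0+1+1 = 0 carry 1
  1+0+1 = 0 carry 1
  1+1+1 = 1 carry 1
  1+1+1 = 1 carry 1
  1+0+1 = 0 carry 1
  1+0+1 = 0 carry 1
  0+1+1 = 0 carry 1
  0+0+1 = 1
  0+0 = 0
  1+1 = 0 carry 1
  1+1+1 = 1 carry 1
  1+0+1 = 0 carry 1
  1+0+1 = 0 carry 1
  final carry 1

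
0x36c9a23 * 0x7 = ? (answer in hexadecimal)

Multiply each base-16 digit by 7, carrying:
  3×7 = 21 → write 5 carry 1
  2×7+1 = 15 → write f
  a×7 = 70 → write 6 carry 4
  9×7+4 = 67 → write 3 carry 4
  c×7+4 = 88 → write 8 carry 5
  6×7+5 = 47 → write f carry 2
  3×7+2 = 23 → write 7 carry 1
  remaining carry: 1

0x17f836f5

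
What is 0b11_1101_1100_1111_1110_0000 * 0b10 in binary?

Multiply each base-2 digit by 2, carrying:
  0×2 = 0 → write 0
  0×2 = 0 → write 0
  0×2 = 0 → write 0
  0×2 = 0 → write 0
  0×2 = 0 → write 0
  1×2 = 2 → write 0 carry 1
  1×2+1 = 3 → write 1 carry 1
  1×2+1 = 3 → write 1 carry 1
  1×2+1 = 3 → write 1 carry 1
  1×2+1 = 3 → write 1 carry 1
  1×2+1 = 3 → write 1 carry 1
  1×2+1 = 3 → write 1 carry 1
  0×2+1 = 1 → write 1
  0×2 = 0 → write 0
  1×2 = 2 → write 0 carry 1
  1×2+1 = 3 → write 1 carry 1
  1×2+1 = 3 → write 1 carry 1
  0×2+1 = 1 → write 1
  1×2 = 2 → write 0 carry 1
  1×2+1 = 3 → write 1 carry 1
  1×2+1 = 3 → write 1 carry 1
  1×2+1 = 3 → write 1 carry 1
  remaining carry: 1

0b11110111001111111000000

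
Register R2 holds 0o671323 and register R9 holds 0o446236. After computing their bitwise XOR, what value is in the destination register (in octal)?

0o237115

XOR each oct digit independently (no carries):
  6^4=2, 7^4=3, 1^6=7, 3^2=1, 2^3=1, 3^6=5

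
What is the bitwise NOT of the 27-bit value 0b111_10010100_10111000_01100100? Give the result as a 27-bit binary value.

Invert each bit: 111100101001011100001100100 → 000011010110100011110011011.

0b000011010110100011110011011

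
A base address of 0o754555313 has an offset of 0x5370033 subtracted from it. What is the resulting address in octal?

0x5370033 = 0o515600063 in octal.
Subtract column by column in base 8:
  3-3 → 0
  1-6 → 3 (borrow)
  3-0-1 → 2
  5-0 → 5
  5-0 → 5
  5-6 → 7 (borrow)
  4-5-1 → 6 (borrow)
  5-1-1 → 3
  7-5 → 2

0o236755230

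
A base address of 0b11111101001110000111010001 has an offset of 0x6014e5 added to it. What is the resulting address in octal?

0o425173266

0b11111101001110000111010001 = 0o375160721 in octal.
0x6014e5 = 0o30012345 in octal.
Add column by column in base 8, right to left:
  1+5 = 6
  2+4 = 6
  7+3 = 2 carry 1
  0+2+1 = 3
  6+1 = 7
  1+0 = 1
  5+0 = 5
  7+3 = 2 carry 1
  3+0+1 = 4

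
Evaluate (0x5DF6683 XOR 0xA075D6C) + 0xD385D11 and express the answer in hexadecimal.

First 0x5DF6683 XOR 0xA075D6C = 0xFD83BEF.
Add column by column in base 16, right to left:
  F+1 = 0 carry 1
  E+1+1 = 0 carry 1
  B+D+1 = 9 carry 1
  3+5+1 = 9
  8+8 = 0 carry 1
  D+3+1 = 1 carry 1
  F+D+1 = D carry 1
  final carry 1

0x1D109900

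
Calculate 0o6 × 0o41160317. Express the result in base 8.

0o307242332

Multiply each base-8 digit by 6, carrying:
  7×6 = 42 → write 2 carry 5
  1×6+5 = 11 → write 3 carry 1
  3×6+1 = 19 → write 3 carry 2
  0×6+2 = 2 → write 2
  6×6 = 36 → write 4 carry 4
  1×6+4 = 10 → write 2 carry 1
  1×6+1 = 7 → write 7
  4×6 = 24 → write 0 carry 3
  remaining carry: 3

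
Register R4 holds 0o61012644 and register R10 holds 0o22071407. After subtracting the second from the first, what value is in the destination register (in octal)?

Subtract column by column in base 8:
  4-7 → 5 (borrow)
  4-0-1 → 3
  6-4 → 2
  2-1 → 1
  1-7 → 2 (borrow)
  0-0-1 → 7 (borrow)
  1-2-1 → 6 (borrow)
  6-2-1 → 3

0o36721235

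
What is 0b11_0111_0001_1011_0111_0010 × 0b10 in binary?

Multiply each base-2 digit by 2, carrying:
  0×2 = 0 → write 0
  1×2 = 2 → write 0 carry 1
  0×2+1 = 1 → write 1
  0×2 = 0 → write 0
  1×2 = 2 → write 0 carry 1
  1×2+1 = 3 → write 1 carry 1
  1×2+1 = 3 → write 1 carry 1
  0×2+1 = 1 → write 1
  1×2 = 2 → write 0 carry 1
  1×2+1 = 3 → write 1 carry 1
  0×2+1 = 1 → write 1
  1×2 = 2 → write 0 carry 1
  1×2+1 = 3 → write 1 carry 1
  0×2+1 = 1 → write 1
  0×2 = 0 → write 0
  0×2 = 0 → write 0
  1×2 = 2 → write 0 carry 1
  1×2+1 = 3 → write 1 carry 1
  1×2+1 = 3 → write 1 carry 1
  0×2+1 = 1 → write 1
  1×2 = 2 → write 0 carry 1
  1×2+1 = 3 → write 1 carry 1
  remaining carry: 1

0b11011100011011011100100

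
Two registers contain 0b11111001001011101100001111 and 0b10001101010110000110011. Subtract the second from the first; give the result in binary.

0b11100111100000111011011100

Subtract column by column in base 2:
  1-1 → 0
  1-1 → 0
  1-0 → 1
  1-0 → 1
  0-1 → 1 (borrow)
  0-1-1 → 0 (borrow)
  0-0-1 → 1 (borrow)
  0-0-1 → 1 (borrow)
  1-0-1 → 0
  1-0 → 1
  0-1 → 1 (borrow)
  1-1-1 → 1 (borrow)
  1-0-1 → 0
  1-1 → 0
  0-0 → 0
  1-1 → 0
  0-0 → 0
  0-1 → 1 (borrow)
  1-1-1 → 1 (borrow)
  0-0-1 → 1 (borrow)
  0-0-1 → 1 (borrow)
  1-0-1 → 0
  1-1 → 0
  1-0 → 1
  1-0 → 1
  1-0 → 1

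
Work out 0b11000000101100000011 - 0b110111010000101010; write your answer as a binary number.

0b10001001011011011001

Subtract column by column in base 2:
  1-0 → 1
  1-1 → 0
  0-0 → 0
  0-1 → 1 (borrow)
  0-0-1 → 1 (borrow)
  0-1-1 → 0 (borrow)
  0-0-1 → 1 (borrow)
  0-0-1 → 1 (borrow)
  1-0-1 → 0
  1-0 → 1
  0-1 → 1 (borrow)
  1-0-1 → 0
  0-1 → 1 (borrow)
  0-1-1 → 0 (borrow)
  0-1-1 → 0 (borrow)
  0-0-1 → 1 (borrow)
  0-1-1 → 0 (borrow)
  0-1-1 → 0 (borrow)
  1-0-1 → 0
  1-0 → 1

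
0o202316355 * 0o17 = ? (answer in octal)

Multiply each base-8 digit by 15, carrying:
  5×15 = 75 → write 3 carry 9
  5×15+9 = 84 → write 4 carry 10
  3×15+10 = 55 → write 7 carry 6
  6×15+6 = 96 → write 0 carry 12
  1×15+12 = 27 → write 3 carry 3
  3×15+3 = 48 → write 0 carry 6
  2×15+6 = 36 → write 4 carry 4
  0×15+4 = 4 → write 4
  2×15 = 30 → write 6 carry 3
  remaining carry: 3

0o3644030743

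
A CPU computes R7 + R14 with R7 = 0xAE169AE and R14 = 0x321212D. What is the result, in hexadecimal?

Add column by column in base 16, right to left:
  E+D = B carry 1
  A+2+1 = D
  9+1 = A
  6+2 = 8
  1+1 = 2
  E+2 = 0 carry 1
  A+3+1 = E

0xE028ADB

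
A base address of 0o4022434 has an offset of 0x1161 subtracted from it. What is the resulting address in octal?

0o4011673

0x1161 = 0o10541 in octal.
Subtract column by column in base 8:
  4-1 → 3
  3-4 → 7 (borrow)
  4-5-1 → 6 (borrow)
  2-0-1 → 1
  2-1 → 1
  0-0 → 0
  4-0 → 4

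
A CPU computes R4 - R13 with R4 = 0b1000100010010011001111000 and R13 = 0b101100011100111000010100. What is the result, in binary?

0b10111110101100001100100

Subtract column by column in base 2:
  0-0 → 0
  0-0 → 0
  0-1 → 1 (borrow)
  1-0-1 → 0
  1-1 → 0
  1-0 → 1
  1-0 → 1
  0-0 → 0
  0-0 → 0
  1-1 → 0
  1-1 → 0
  0-1 → 1 (borrow)
  0-0-1 → 1 (borrow)
  1-0-1 → 0
  0-1 → 1 (borrow)
  0-1-1 → 0 (borrow)
  1-1-1 → 1 (borrow)
  0-0-1 → 1 (borrow)
  0-0-1 → 1 (borrow)
  0-0-1 → 1 (borrow)
  1-1-1 → 1 (borrow)
  0-1-1 → 0 (borrow)
  0-0-1 → 1 (borrow)
  0-1-1 → 0 (borrow)
  1-0-1 → 0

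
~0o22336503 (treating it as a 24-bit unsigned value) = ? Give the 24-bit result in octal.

0o55441274

Each oct digit d becomes 7−d:
  2→5, 2→5, 3→4, 3→4, 6→1, 5→2, 0→7, 3→4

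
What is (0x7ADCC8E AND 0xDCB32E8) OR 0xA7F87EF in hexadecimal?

0xFFF87EF

0x7ADCC8E AND 0xDCB32E8 = 0x5890088.
Then OR with 0xA7F87EF.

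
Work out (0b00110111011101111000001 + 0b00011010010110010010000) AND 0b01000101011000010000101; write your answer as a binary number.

Add column by column in base 2, right to left:
  1+0 = 1
  0+0 = 0
  0+0 = 0
  0+0 = 0
  0+1 = 1
  0+0 = 0
  1+0 = 1
  1+1 = 0 carry 1
  1+0+1 = 0 carry 1
  1+0+1 = 0 carry 1
  0+1+1 = 0 carry 1
  1+1+1 = 1 carry 1
  1+0+1 = 0 carry 1
  1+1+1 = 1 carry 1
  0+0+1 = 1
  1+0 = 1
  1+1 = 0 carry 1
  1+0+1 = 0 carry 1
  0+1+1 = 0 carry 1
  1+1+1 = 1 carry 1
  1+0+1 = 0 carry 1
  final carry 1
Sum = 0b1010001110100001010001; now AND with 0b01000101011000010000101:
  01010001110100001010001
& 01000101011000010000101
= 01000001010000000000001

0b1000001010000000000001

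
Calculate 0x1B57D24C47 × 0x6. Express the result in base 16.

0xA40EEDC9AA

Multiply each base-16 digit by 6, carrying:
  7×6 = 42 → write A carry 2
  4×6+2 = 26 → write A carry 1
  C×6+1 = 73 → write 9 carry 4
  4×6+4 = 28 → write C carry 1
  2×6+1 = 13 → write D
  D×6 = 78 → write E carry 4
  7×6+4 = 46 → write E carry 2
  5×6+2 = 32 → write 0 carry 2
  B×6+2 = 68 → write 4 carry 4
  1×6+4 = 10 → write A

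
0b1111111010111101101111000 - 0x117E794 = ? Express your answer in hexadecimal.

0b1111111010111101101111000 = 0x1FD7B78 in hexadecimal.
Subtract column by column in base 16:
  8-4 → 4
  7-9 → E (borrow)
  B-7-1 → 3
  7-E → 9 (borrow)
  D-7-1 → 5
  F-1 → E
  1-1 → 0

0xE593E4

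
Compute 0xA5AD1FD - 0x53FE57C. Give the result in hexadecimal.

0x51AEC81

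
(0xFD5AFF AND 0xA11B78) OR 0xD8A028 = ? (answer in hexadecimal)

0xF9BA78

0xFD5AFF AND 0xA11B78 = 0xA11A78.
Then OR with 0xD8A028.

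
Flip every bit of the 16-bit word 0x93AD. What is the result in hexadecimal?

0x6C52

Each hex digit d becomes F−d:
  9→6, 3→C, A→5, D→2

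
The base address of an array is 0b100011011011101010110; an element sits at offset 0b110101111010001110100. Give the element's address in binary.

0b1011001010101111001010

Add column by column in base 2, right to left:
  0+0 = 0
  1+0 = 1
  1+1 = 0 carry 1
  0+0+1 = 1
  1+1 = 0 carry 1
  0+1+1 = 0 carry 1
  1+1+1 = 1 carry 1
  0+0+1 = 1
  1+0 = 1
  1+0 = 1
  1+1 = 0 carry 1
  0+0+1 = 1
  1+1 = 0 carry 1
  1+1+1 = 1 carry 1
  0+1+1 = 0 carry 1
  1+1+1 = 1 carry 1
  1+0+1 = 0 carry 1
  0+1+1 = 0 carry 1
  0+0+1 = 1
  0+1 = 1
  1+1 = 0 carry 1
  final carry 1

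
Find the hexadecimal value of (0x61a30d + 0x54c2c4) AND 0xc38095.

0x820091

Add column by column in base 16, right to left:
  d+4 = 1 carry 1
  0+c+1 = d
  3+2 = 5
  a+c = 6 carry 1
  1+4+1 = 6
  6+5 = b
Sum = 0xb665d1; now AND with 0xc38095:
  b&c=8, 6&3=2, 6&8=0, 5&0=0, d&9=9, 1&5=1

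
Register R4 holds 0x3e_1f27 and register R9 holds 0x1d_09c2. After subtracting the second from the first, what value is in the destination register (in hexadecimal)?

0x211565

Subtract column by column in base 16:
  7-2 → 5
  2-c → 6 (borrow)
  f-9-1 → 5
  1-0 → 1
  e-d → 1
  3-1 → 2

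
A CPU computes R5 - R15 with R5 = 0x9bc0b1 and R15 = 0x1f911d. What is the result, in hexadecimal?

Subtract column by column in base 16:
  1-d → 4 (borrow)
  b-1-1 → 9
  0-1 → f (borrow)
  c-9-1 → 2
  b-f → c (borrow)
  9-1-1 → 7

0x7c2f94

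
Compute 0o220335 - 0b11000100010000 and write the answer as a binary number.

0o220335 = 0b10010000011011101 in binary.
Subtract column by column in base 2:
  1-0 → 1
  0-0 → 0
  1-0 → 1
  1-0 → 1
  1-1 → 0
  0-0 → 0
  1-0 → 1
  1-0 → 1
  0-1 → 1 (borrow)
  0-0-1 → 1 (borrow)
  0-0-1 → 1 (borrow)
  0-0-1 → 1 (borrow)
  0-1-1 → 0 (borrow)
  1-1-1 → 1 (borrow)
  0-0-1 → 1 (borrow)
  0-0-1 → 1 (borrow)
  1-0-1 → 0

0b1110111111001101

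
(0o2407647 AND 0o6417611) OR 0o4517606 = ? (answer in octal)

0o6517607

0o2407647 AND 0o6417611 = 0o2407601.
Then OR with 0o4517606.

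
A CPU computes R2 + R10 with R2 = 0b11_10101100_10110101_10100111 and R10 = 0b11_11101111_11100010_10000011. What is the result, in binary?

Add column by column in base 2, right to left:
  1+1 = 0 carry 1
  1+1+1 = 1 carry 1
  1+0+1 = 0 carry 1
  0+0+1 = 1
  0+0 = 0
  1+0 = 1
  0+0 = 0
  1+1 = 0 carry 1
  1+0+1 = 0 carry 1
  0+1+1 = 0 carry 1
  1+0+1 = 0 carry 1
  0+0+1 = 1
  1+0 = 1
  1+1 = 0 carry 1
  0+1+1 = 0 carry 1
  1+1+1 = 1 carry 1
  0+1+1 = 0 carry 1
  0+1+1 = 0 carry 1
  1+1+1 = 1 carry 1
  1+1+1 = 1 carry 1
  0+0+1 = 1
  1+1 = 0 carry 1
  0+1+1 = 0 carry 1
  1+1+1 = 1 carry 1
  1+1+1 = 1 carry 1
  1+1+1 = 1 carry 1
  final carry 1

0b111100111001001100000101010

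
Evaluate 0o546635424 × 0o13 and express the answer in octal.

0o7552704734

Multiply each base-8 digit by 11, carrying:
  4×11 = 44 → write 4 carry 5
  2×11+5 = 27 → write 3 carry 3
  4×11+3 = 47 → write 7 carry 5
  5×11+5 = 60 → write 4 carry 7
  3×11+7 = 40 → write 0 carry 5
  6×11+5 = 71 → write 7 carry 8
  6×11+8 = 74 → write 2 carry 9
  4×11+9 = 53 → write 5 carry 6
  5×11+6 = 61 → write 5 carry 7
  remaining carry: 7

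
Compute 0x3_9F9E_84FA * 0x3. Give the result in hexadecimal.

0xADEDB8EEE

Multiply each base-16 digit by 3, carrying:
  A×3 = 30 → write E carry 1
  F×3+1 = 46 → write E carry 2
  4×3+2 = 14 → write E
  8×3 = 24 → write 8 carry 1
  E×3+1 = 43 → write B carry 2
  9×3+2 = 29 → write D carry 1
  F×3+1 = 46 → write E carry 2
  9×3+2 = 29 → write D carry 1
  3×3+1 = 10 → write A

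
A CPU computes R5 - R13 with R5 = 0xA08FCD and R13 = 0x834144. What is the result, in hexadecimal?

0x1D4E89

Subtract column by column in base 16:
  D-4 → 9
  C-4 → 8
  F-1 → E
  8-4 → 4
  0-3 → D (borrow)
  A-8-1 → 1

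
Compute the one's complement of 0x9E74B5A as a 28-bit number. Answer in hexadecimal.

Each hex digit d becomes F−d:
  9→6, E→1, 7→8, 4→B, B→4, 5→A, A→5

0x618B4A5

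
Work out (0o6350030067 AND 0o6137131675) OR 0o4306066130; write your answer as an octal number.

0o6316076175

0o6350030067 AND 0o6137131675 = 0o6110030065.
Then OR with 0o4306066130.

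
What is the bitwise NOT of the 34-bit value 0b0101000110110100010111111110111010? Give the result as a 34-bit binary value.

0b1010111001001011101000000001000101

Invert each bit: 0101000110110100010111111110111010 → 1010111001001011101000000001000101.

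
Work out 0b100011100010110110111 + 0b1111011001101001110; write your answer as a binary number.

Add column by column in base 2, right to left:
  1+0 = 1
  1+1 = 0 carry 1
  1+1+1 = 1 carry 1
  0+1+1 = 0 carry 1
  1+0+1 = 0 carry 1
  1+0+1 = 0 carry 1
  0+1+1 = 0 carry 1
  1+0+1 = 0 carry 1
  1+1+1 = 1 carry 1
  0+1+1 = 0 carry 1
  1+0+1 = 0 carry 1
  0+0+1 = 1
  0+1 = 1
  0+1 = 1
  1+0 = 1
  1+1 = 0 carry 1
  1+1+1 = 1 carry 1
  0+1+1 = 0 carry 1
  0+1+1 = 0 carry 1
  0+0+1 = 1
  1+0 = 1

0b110010111100100000101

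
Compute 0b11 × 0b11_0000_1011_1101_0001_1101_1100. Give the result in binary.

Multiply each base-2 digit by 3, carrying:
  0×3 = 0 → write 0
  0×3 = 0 → write 0
  1×3 = 3 → write 1 carry 1
  1×3+1 = 4 → write 0 carry 2
  1×3+2 = 5 → write 1 carry 2
  0×3+2 = 2 → write 0 carry 1
  1×3+1 = 4 → write 0 carry 2
  1×3+2 = 5 → write 1 carry 2
  1×3+2 = 5 → write 1 carry 2
  0×3+2 = 2 → write 0 carry 1
  0×3+1 = 1 → write 1
  0×3 = 0 → write 0
  1×3 = 3 → write 1 carry 1
  0×3+1 = 1 → write 1
  1×3 = 3 → write 1 carry 1
  1×3+1 = 4 → write 0 carry 2
  1×3+2 = 5 → write 1 carry 2
  1×3+2 = 5 → write 1 carry 2
  0×3+2 = 2 → write 0 carry 1
  1×3+1 = 4 → write 0 carry 2
  0×3+2 = 2 → write 0 carry 1
  0×3+1 = 1 → write 1
  0×3 = 0 → write 0
  0×3 = 0 → write 0
  1×3 = 3 → write 1 carry 1
  1×3+1 = 4 → write 0 carry 2
  remaining carry: 10

0b1001001000110111010110010100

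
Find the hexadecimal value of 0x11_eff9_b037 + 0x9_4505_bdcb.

0x1b34ff6e02

Add column by column in base 16, right to left:
  7+b = 2 carry 1
  3+c+1 = 0 carry 1
  0+d+1 = e
  b+b = 6 carry 1
  9+5+1 = f
  f+0 = f
  f+5 = 4 carry 1
  e+4+1 = 3 carry 1
  1+9+1 = b
  1+0 = 1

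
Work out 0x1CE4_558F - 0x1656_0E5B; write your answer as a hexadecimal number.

Subtract column by column in base 16:
  F-B → 4
  8-5 → 3
  5-E → 7 (borrow)
  5-0-1 → 4
  4-6 → E (borrow)
  E-5-1 → 8
  C-6 → 6
  1-1 → 0

0x68E4734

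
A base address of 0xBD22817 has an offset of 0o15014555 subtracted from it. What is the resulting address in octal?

0o1347407252

0xBD22817 = 0o1364424027 in octal.
Subtract column by column in base 8:
  7-5 → 2
  2-5 → 5 (borrow)
  0-5-1 → 2 (borrow)
  4-4-1 → 7 (borrow)
  2-1-1 → 0
  4-0 → 4
  4-5 → 7 (borrow)
  6-1-1 → 4
  3-0 → 3
  1-0 → 1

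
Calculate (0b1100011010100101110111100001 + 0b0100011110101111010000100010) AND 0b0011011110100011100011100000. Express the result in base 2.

Add column by column in base 2, right to left:
  1+0 = 1
  0+1 = 1
  0+0 = 0
  0+0 = 0
  0+0 = 0
  1+1 = 0 carry 1
  1+0+1 = 0 carry 1
  1+0+1 = 0 carry 1
  1+0+1 = 0 carry 1
  0+0+1 = 1
  1+1 = 0 carry 1
  1+0+1 = 0 carry 1
  1+1+1 = 1 carry 1
  0+1+1 = 0 carry 1
  1+1+1 = 1 carry 1
  0+1+1 = 0 carry 1
  0+0+1 = 1
  1+1 = 0 carry 1
  0+0+1 = 1
  1+1 = 0 carry 1
  0+1+1 = 0 carry 1
  1+1+1 = 1 carry 1
  1+1+1 = 1 carry 1
  0+0+1 = 1
  0+0 = 0
  0+0 = 0
  1+1 = 0 carry 1
  1+0+1 = 0 carry 1
  final carry 1
Sum = 0b10000111001010101001000000011; now AND with 0b0011011110100011100011100000:
  10000111001010101001000000011
& 00011011110100011100011100000
= 00000011000000001000000000000

0b11000000001000000000000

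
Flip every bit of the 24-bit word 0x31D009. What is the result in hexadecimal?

Each hex digit d becomes F−d:
  3→C, 1→E, D→2, 0→F, 0→F, 9→6

0xCE2FF6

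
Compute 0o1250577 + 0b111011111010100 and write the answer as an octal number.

0o1344523

0b111011111010100 = 0o73724 in octal.
Add column by column in base 8, right to left:
  7+4 = 3 carry 1
  7+2+1 = 2 carry 1
  5+7+1 = 5 carry 1
  0+3+1 = 4
  5+7 = 4 carry 1
  2+0+1 = 3
  1+0 = 1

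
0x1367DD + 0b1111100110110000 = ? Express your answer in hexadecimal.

0x14618D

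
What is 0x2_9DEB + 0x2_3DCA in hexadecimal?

0x4DBB5

Add column by column in base 16, right to left:
  B+A = 5 carry 1
  E+C+1 = B carry 1
  D+D+1 = B carry 1
  9+3+1 = D
  2+2 = 4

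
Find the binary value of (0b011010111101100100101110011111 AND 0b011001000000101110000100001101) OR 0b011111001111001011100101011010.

0b011010111101100100101110011111 AND 0b011001000000101110000100001101 = 0b011000000000100100000100001101.
Then OR with 0b011111001111001011100101011010.

0b11111001111101111100101011111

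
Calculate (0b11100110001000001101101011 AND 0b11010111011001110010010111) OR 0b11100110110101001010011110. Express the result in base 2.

0b11100110111101001010011111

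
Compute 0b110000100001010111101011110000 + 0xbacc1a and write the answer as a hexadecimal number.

0b110000100001010111101011110000 = 0x30857af0 in hexadecimal.
Add column by column in base 16, right to left:
  0+a = a
  f+1 = 0 carry 1
  a+c+1 = 7 carry 1
  7+c+1 = 4 carry 1
  5+a+1 = 0 carry 1
  8+b+1 = 4 carry 1
  0+0+1 = 1
  3+0 = 3

0x3140470a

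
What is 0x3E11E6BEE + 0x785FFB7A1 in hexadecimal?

Add column by column in base 16, right to left:
  E+1 = F
  E+A = 8 carry 1
  B+7+1 = 3 carry 1
  6+B+1 = 2 carry 1
  E+F+1 = E carry 1
  1+F+1 = 1 carry 1
  1+5+1 = 7
  E+8 = 6 carry 1
  3+7+1 = B

0xB671E238F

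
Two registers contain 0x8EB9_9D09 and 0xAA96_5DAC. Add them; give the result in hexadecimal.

0x1394FFAB5

Add column by column in base 16, right to left:
  9+C = 5 carry 1
  0+A+1 = B
  D+D = A carry 1
  9+5+1 = F
  9+6 = F
  B+9 = 4 carry 1
  E+A+1 = 9 carry 1
  8+A+1 = 3 carry 1
  final carry 1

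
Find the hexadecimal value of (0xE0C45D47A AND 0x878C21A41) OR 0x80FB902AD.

0xE0C45D47A AND 0x878C21A41 = 0x808401040.
Then OR with 0x80FB902AD.

0x80FF912ED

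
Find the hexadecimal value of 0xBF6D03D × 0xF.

Multiply each base-16 digit by 15, carrying:
  D×15 = 195 → write 3 carry 12
  3×15+12 = 57 → write 9 carry 3
  0×15+3 = 3 → write 3
  D×15 = 195 → write 3 carry 12
  6×15+12 = 102 → write 6 carry 6
  F×15+6 = 231 → write 7 carry 14
  B×15+14 = 179 → write 3 carry 11
  remaining carry: B

0xB3763393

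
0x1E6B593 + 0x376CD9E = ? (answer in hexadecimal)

Add column by column in base 16, right to left:
  3+E = 1 carry 1
  9+9+1 = 3 carry 1
  5+D+1 = 3 carry 1
  B+C+1 = 8 carry 1
  6+6+1 = D
  E+7 = 5 carry 1
  1+3+1 = 5

0x55D8331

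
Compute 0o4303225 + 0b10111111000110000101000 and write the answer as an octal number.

0b10111111000110000101000 = 0o27706050 in octal.
Add column by column in base 8, right to left:
  5+0 = 5
  2+5 = 7
  2+0 = 2
  3+6 = 1 carry 1
  0+0+1 = 1
  3+7 = 2 carry 1
  4+7+1 = 4 carry 1
  0+2+1 = 3

0o34211275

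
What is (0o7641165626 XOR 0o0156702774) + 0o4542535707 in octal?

0o14462425061

First 0o7641165626 XOR 0o0156702774 = 0o7717667152.
Add column by column in base 8, right to left:
  2+7 = 1 carry 1
  5+0+1 = 6
  1+7 = 0 carry 1
  7+5+1 = 5 carry 1
  6+3+1 = 2 carry 1
  6+5+1 = 4 carry 1
  7+2+1 = 2 carry 1
  1+4+1 = 6
  7+5 = 4 carry 1
  7+4+1 = 4 carry 1
  final carry 1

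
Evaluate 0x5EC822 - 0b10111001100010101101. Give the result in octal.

0o24627565

0x5EC822 = 0o27544042 in octal.
0b10111001100010101101 = 0o2714255 in octal.
Subtract column by column in base 8:
  2-5 → 5 (borrow)
  4-5-1 → 6 (borrow)
  0-2-1 → 5 (borrow)
  4-4-1 → 7 (borrow)
  4-1-1 → 2
  5-7 → 6 (borrow)
  7-2-1 → 4
  2-0 → 2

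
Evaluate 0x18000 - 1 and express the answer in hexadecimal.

0x17FFF

The trailing 3 digits are 0, so subtracting 1 borrows through: they become F and the next digit up decrements.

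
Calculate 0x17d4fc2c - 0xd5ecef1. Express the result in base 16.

0xa762d3b

Subtract column by column in base 16:
  c-1 → b
  2-f → 3 (borrow)
  c-e-1 → d (borrow)
  f-c-1 → 2
  4-e → 6 (borrow)
  d-5-1 → 7
  7-d → a (borrow)
  1-0-1 → 0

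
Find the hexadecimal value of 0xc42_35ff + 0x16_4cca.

Add column by column in base 16, right to left:
  f+a = 9 carry 1
  f+c+1 = c carry 1
  5+c+1 = 2 carry 1
  3+4+1 = 8
  2+6 = 8
  4+1 = 5
  c+0 = c

0xc5882c9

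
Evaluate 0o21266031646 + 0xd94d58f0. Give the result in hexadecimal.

0o21266031646 = 0x8ad833a6 in hexadecimal.
Add column by column in base 16, right to left:
  6+0 = 6
  a+f = 9 carry 1
  3+8+1 = c
  3+5 = 8
  8+d = 5 carry 1
  d+4+1 = 2 carry 1
  a+9+1 = 4 carry 1
  8+d+1 = 6 carry 1
  final carry 1

0x164258c96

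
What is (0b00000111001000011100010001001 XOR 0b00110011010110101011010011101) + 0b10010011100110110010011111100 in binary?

0b11001000000101101001100010000

First 0b00000111001000011100010001001 XOR 0b00110011010110101011010011101 = 0b00110100011110110111000010100.
Add column by column in base 2, right to left:
  0+0 = 0
  0+0 = 0
  1+1 = 0 carry 1
  0+1+1 = 0 carry 1
  1+1+1 = 1 carry 1
  0+1+1 = 0 carry 1
  0+1+1 = 0 carry 1
  0+1+1 = 0 carry 1
  0+0+1 = 1
  1+0 = 1
  1+1 = 0 carry 1
  1+0+1 = 0 carry 1
  0+0+1 = 1
  1+1 = 0 carry 1
  1+1+1 = 1 carry 1
  0+0+1 = 1
  1+1 = 0 carry 1
  1+1+1 = 1 carry 1
  1+0+1 = 0 carry 1
  1+0+1 = 0 carry 1
  0+1+1 = 0 carry 1
  0+1+1 = 0 carry 1
  0+1+1 = 0 carry 1
  1+0+1 = 0 carry 1
  0+0+1 = 1
  1+1 = 0 carry 1
  1+0+1 = 0 carry 1
  0+0+1 = 1
  0+1 = 1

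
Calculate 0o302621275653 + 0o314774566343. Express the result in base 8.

0o617616064216

Add column by column in base 8, right to left:
  3+3 = 6
  5+4 = 1 carry 1
  6+3+1 = 2 carry 1
  5+6+1 = 4 carry 1
  7+6+1 = 6 carry 1
  2+5+1 = 0 carry 1
  1+4+1 = 6
  2+7 = 1 carry 1
  6+7+1 = 6 carry 1
  2+4+1 = 7
  0+1 = 1
  3+3 = 6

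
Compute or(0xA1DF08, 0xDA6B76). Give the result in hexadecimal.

0xFBFF7E

OR each hex digit independently (no carries):
  A|D=F, 1|A=B, D|6=F, F|B=F, 0|7=7, 8|6=E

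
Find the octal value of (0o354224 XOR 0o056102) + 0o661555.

0o1164103

First 0o354224 XOR 0o056102 = 0o302326.
Add column by column in base 8, right to left:
  6+5 = 3 carry 1
  2+5+1 = 0 carry 1
  3+5+1 = 1 carry 1
  2+1+1 = 4
  0+6 = 6
  3+6 = 1 carry 1
  final carry 1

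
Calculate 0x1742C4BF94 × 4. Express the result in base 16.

0x5D0B12FE50

Multiply each base-16 digit by 4, carrying:
  4×4 = 16 → write 0 carry 1
  9×4+1 = 37 → write 5 carry 2
  F×4+2 = 62 → write E carry 3
  B×4+3 = 47 → write F carry 2
  4×4+2 = 18 → write 2 carry 1
  C×4+1 = 49 → write 1 carry 3
  2×4+3 = 11 → write B
  4×4 = 16 → write 0 carry 1
  7×4+1 = 29 → write D carry 1
  1×4+1 = 5 → write 5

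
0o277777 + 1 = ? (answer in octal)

The trailing 5 digits are 7 (max in base 8), so adding 1 cascades: they roll to 0 and the next digit up increments.

0o300000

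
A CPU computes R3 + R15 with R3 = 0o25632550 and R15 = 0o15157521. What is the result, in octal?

Add column by column in base 8, right to left:
  0+1 = 1
  5+2 = 7
  5+5 = 2 carry 1
  2+7+1 = 2 carry 1
  3+5+1 = 1 carry 1
  6+1+1 = 0 carry 1
  5+5+1 = 3 carry 1
  2+1+1 = 4

0o43012271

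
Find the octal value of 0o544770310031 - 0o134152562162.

0o410615525647

Subtract column by column in base 8:
  1-2 → 7 (borrow)
  3-6-1 → 4 (borrow)
  0-1-1 → 6 (borrow)
  0-2-1 → 5 (borrow)
  1-6-1 → 2 (borrow)
  3-5-1 → 5 (borrow)
  0-2-1 → 5 (borrow)
  7-5-1 → 1
  7-1 → 6
  4-4 → 0
  4-3 → 1
  5-1 → 4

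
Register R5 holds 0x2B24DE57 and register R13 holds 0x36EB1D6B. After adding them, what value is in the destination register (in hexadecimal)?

0x620FFBC2

Add column by column in base 16, right to left:
  7+B = 2 carry 1
  5+6+1 = C
  E+D = B carry 1
  D+1+1 = F
  4+B = F
  2+E = 0 carry 1
  B+6+1 = 2 carry 1
  2+3+1 = 6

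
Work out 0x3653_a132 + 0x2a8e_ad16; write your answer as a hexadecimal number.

Add column by column in base 16, right to left:
  2+6 = 8
  3+1 = 4
  1+d = e
  a+a = 4 carry 1
  3+e+1 = 2 carry 1
  5+8+1 = e
  6+a = 0 carry 1
  3+2+1 = 6

0x60e24e48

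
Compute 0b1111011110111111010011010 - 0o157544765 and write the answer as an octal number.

0o14132245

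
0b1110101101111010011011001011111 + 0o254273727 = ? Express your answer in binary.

0o254273727 = 0b10101100010111011111010111 in binary.
Add column by column in base 2, right to left:
  1+1 = 0 carry 1
  1+1+1 = 1 carry 1
  1+1+1 = 1 carry 1
  1+0+1 = 0 carry 1
  1+1+1 = 1 carry 1
  0+0+1 = 1
  1+1 = 0 carry 1
  0+1+1 = 0 carry 1
  0+1+1 = 0 carry 1
  1+1+1 = 1 carry 1
  1+1+1 = 1 carry 1
  0+0+1 = 1
  1+1 = 0 carry 1
  1+1+1 = 1 carry 1
  0+1+1 = 0 carry 1
  0+0+1 = 1
  1+1 = 0 carry 1
  0+0+1 = 1
  1+0 = 1
  1+0 = 1
  1+1 = 0 carry 1
  1+1+1 = 1 carry 1
  0+0+1 = 1
  1+1 = 0 carry 1
  1+0+1 = 0 carry 1
  0+1+1 = 0 carry 1
  1+0+1 = 0 carry 1
  0+0+1 = 1
  1+0 = 1
  1+0 = 1
  1+0 = 1

0b1111000011011101010111000110110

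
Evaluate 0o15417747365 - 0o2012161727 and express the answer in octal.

Subtract column by column in base 8:
  5-7 → 6 (borrow)
  6-2-1 → 3
  3-7 → 4 (borrow)
  7-1-1 → 5
  4-6 → 6 (borrow)
  7-1-1 → 5
  7-2 → 5
  1-1 → 0
  4-0 → 4
  5-2 → 3
  1-0 → 1

0o13405565436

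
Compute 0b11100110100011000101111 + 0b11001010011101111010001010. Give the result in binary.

0b11100111010010010010111001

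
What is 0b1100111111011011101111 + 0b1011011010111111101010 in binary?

0b11000011010011011011001

Add column by column in base 2, right to left:
  1+0 = 1
  1+1 = 0 carry 1
  1+0+1 = 0 carry 1
  1+1+1 = 1 carry 1
  0+0+1 = 1
  1+1 = 0 carry 1
  1+1+1 = 1 carry 1
  1+1+1 = 1 carry 1
  0+1+1 = 0 carry 1
  1+1+1 = 1 carry 1
  1+1+1 = 1 carry 1
  0+1+1 = 0 carry 1
  1+0+1 = 0 carry 1
  1+1+1 = 1 carry 1
  1+0+1 = 0 carry 1
  1+1+1 = 1 carry 1
  1+1+1 = 1 carry 1
  1+0+1 = 0 carry 1
  0+1+1 = 0 carry 1
  0+1+1 = 0 carry 1
  1+0+1 = 0 carry 1
  1+1+1 = 1 carry 1
  final carry 1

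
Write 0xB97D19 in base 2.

Expand each hex digit to 4 bits: B=1011 9=1001 7=0111 D=1101 1=0001 9=1001.

0b101110010111110100011001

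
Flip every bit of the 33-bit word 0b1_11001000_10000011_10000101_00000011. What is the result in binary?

0b000110111011111000111101011111100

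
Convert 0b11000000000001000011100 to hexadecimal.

Group the bits into nibbles: 0110 0000 0000 0010 0001 1100 → 60021c.

0x60021c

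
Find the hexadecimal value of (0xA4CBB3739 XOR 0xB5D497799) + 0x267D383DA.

First 0xA4CBB3739 XOR 0xB5D497799 = 0x111F240A0.
Add column by column in base 16, right to left:
  0+A = A
  A+D = 7 carry 1
  0+3+1 = 4
  4+8 = C
  2+3 = 5
  F+D = C carry 1
  1+7+1 = 9
  1+6 = 7
  1+2 = 3

0x379C5C47A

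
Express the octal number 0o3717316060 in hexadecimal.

0x1F3D9C30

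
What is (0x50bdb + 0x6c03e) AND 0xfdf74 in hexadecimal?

Add column by column in base 16, right to left:
  b+e = 9 carry 1
  d+3+1 = 1 carry 1
  b+0+1 = c
  0+c = c
  5+6 = b
Sum = 0xbcc19; now AND with 0xfdf74:
  b&f=b, c&d=c, c&f=c, 1&7=1, 9&4=0

0xbcc10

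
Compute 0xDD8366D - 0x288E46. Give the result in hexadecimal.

Subtract column by column in base 16:
  D-6 → 7
  6-4 → 2
  6-E → 8 (borrow)
  3-8-1 → A (borrow)
  8-8-1 → F (borrow)
  D-2-1 → A
  D-0 → D

0xDAFA827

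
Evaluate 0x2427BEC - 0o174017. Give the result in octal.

0o220301735

0x2427BEC = 0o220475754 in octal.
Subtract column by column in base 8:
  4-7 → 5 (borrow)
  5-1-1 → 3
  7-0 → 7
  5-4 → 1
  7-7 → 0
  4-1 → 3
  0-0 → 0
  2-0 → 2
  2-0 → 2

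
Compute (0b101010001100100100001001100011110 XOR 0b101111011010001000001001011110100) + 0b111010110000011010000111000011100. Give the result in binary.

First 0b101010001100100100001001100011110 XOR 0b101111011010001000001001011110100 = 0b000101010110101100000000111101010.
Add column by column in base 2, right to left:
  0+0 = 0
  1+0 = 1
  0+1 = 1
  1+1 = 0 carry 1
  0+1+1 = 0 carry 1
  1+0+1 = 0 carry 1
  1+0+1 = 0 carry 1
  1+0+1 = 0 carry 1
  1+0+1 = 0 carry 1
  0+1+1 = 0 carry 1
  0+1+1 = 0 carry 1
  0+1+1 = 0 carry 1
  0+0+1 = 1
  0+0 = 0
  0+0 = 0
  0+0 = 0
  0+1 = 1
  1+0 = 1
  1+1 = 0 carry 1
  0+1+1 = 0 carry 1
  1+0+1 = 0 carry 1
  0+0+1 = 1
  1+0 = 1
  1+0 = 1
  0+0 = 0
  1+1 = 0 carry 1
  0+1+1 = 0 carry 1
  1+0+1 = 0 carry 1
  0+1+1 = 0 carry 1
  1+0+1 = 0 carry 1
  0+1+1 = 0 carry 1
  0+1+1 = 0 carry 1
  0+1+1 = 0 carry 1
  final carry 1

0b1000000000111000110001000000000110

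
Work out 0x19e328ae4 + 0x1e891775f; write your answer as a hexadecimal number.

Add column by column in base 16, right to left:
  4+f = 3 carry 1
  e+5+1 = 4 carry 1
  a+7+1 = 2 carry 1
  8+7+1 = 0 carry 1
  2+1+1 = 4
  3+9 = c
  e+8 = 6 carry 1
  9+e+1 = 8 carry 1
  1+1+1 = 3

0x386c40243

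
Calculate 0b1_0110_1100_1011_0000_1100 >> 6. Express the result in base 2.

0b101101100101100

Right shift by 6: drop the 6 least-significant bits.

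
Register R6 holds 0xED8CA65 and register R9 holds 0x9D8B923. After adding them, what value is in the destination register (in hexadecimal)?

Add column by column in base 16, right to left:
  5+3 = 8
  6+2 = 8
  A+9 = 3 carry 1
  C+B+1 = 8 carry 1
  8+8+1 = 1 carry 1
  D+D+1 = B carry 1
  E+9+1 = 8 carry 1
  final carry 1

0x18B18388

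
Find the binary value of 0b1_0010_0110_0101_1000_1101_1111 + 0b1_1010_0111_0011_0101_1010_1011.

0b10110011011000111010001010

Add column by column in base 2, right to left:
  1+1 = 0 carry 1
  1+1+1 = 1 carry 1
  1+0+1 = 0 carry 1
  1+1+1 = 1 carry 1
  1+0+1 = 0 carry 1
  0+1+1 = 0 carry 1
  1+0+1 = 0 carry 1
  1+1+1 = 1 carry 1
  0+1+1 = 0 carry 1
  0+0+1 = 1
  0+1 = 1
  1+0 = 1
  1+1 = 0 carry 1
  0+1+1 = 0 carry 1
  1+0+1 = 0 carry 1
  0+0+1 = 1
  0+1 = 1
  1+1 = 0 carry 1
  1+1+1 = 1 carry 1
  0+0+1 = 1
  0+0 = 0
  1+1 = 0 carry 1
  0+0+1 = 1
  0+1 = 1
  1+1 = 0 carry 1
  final carry 1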